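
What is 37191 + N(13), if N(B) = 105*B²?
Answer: 54936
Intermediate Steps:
37191 + N(13) = 37191 + 105*13² = 37191 + 105*169 = 37191 + 17745 = 54936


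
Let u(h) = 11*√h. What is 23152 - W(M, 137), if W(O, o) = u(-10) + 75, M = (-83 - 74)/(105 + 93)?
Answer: 23077 - 11*I*√10 ≈ 23077.0 - 34.785*I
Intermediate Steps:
M = -157/198 ≈ -0.79293
W(O, o) = 75 + 11*I*√10 (W(O, o) = 11*√(-10) + 75 = 11*(I*√10) + 75 = 11*I*√10 + 75 = 75 + 11*I*√10)
23152 - W(M, 137) = 23152 - (75 + 11*I*√10) = 23152 + (-75 - 11*I*√10) = 23077 - 11*I*√10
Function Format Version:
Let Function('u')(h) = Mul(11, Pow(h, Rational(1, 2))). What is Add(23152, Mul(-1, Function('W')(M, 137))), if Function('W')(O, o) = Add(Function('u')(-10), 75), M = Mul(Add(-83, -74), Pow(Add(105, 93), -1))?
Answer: Add(23077, Mul(-11, I, Pow(10, Rational(1, 2)))) ≈ Add(23077., Mul(-34.785, I))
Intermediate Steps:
M = Rational(-157, 198) (M = Mul(-157, Pow(198, -1)) = Mul(-157, Rational(1, 198)) = Rational(-157, 198) ≈ -0.79293)
Function('W')(O, o) = Add(75, Mul(11, I, Pow(10, Rational(1, 2)))) (Function('W')(O, o) = Add(Mul(11, Pow(-10, Rational(1, 2))), 75) = Add(Mul(11, Mul(I, Pow(10, Rational(1, 2)))), 75) = Add(Mul(11, I, Pow(10, Rational(1, 2))), 75) = Add(75, Mul(11, I, Pow(10, Rational(1, 2)))))
Add(23152, Mul(-1, Function('W')(M, 137))) = Add(23152, Mul(-1, Add(75, Mul(11, I, Pow(10, Rational(1, 2)))))) = Add(23152, Add(-75, Mul(-11, I, Pow(10, Rational(1, 2))))) = Add(23077, Mul(-11, I, Pow(10, Rational(1, 2))))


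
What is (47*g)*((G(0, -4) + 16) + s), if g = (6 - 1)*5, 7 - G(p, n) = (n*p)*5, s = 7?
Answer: 35250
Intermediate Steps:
G(p, n) = 7 - 5*n*p (G(p, n) = 7 - n*p*5 = 7 - 5*n*p)
g = 25 (g = 5*5 = 25)
(47*g)*((G(0, -4) + 16) + s) = (47*25)*(((7 - 5*(-4)*0) + 16) + 7) = 1175*(((7 + 0) + 16) + 7) = 1175*((7 + 16) + 7) = 1175*(23 + 7) = 1175*30 = 35250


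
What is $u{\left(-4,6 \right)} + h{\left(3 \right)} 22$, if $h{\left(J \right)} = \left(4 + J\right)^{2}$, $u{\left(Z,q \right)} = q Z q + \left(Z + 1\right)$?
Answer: $931$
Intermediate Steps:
$u{\left(Z,q \right)} = 1 + Z + Z q^{2}$ ($u{\left(Z,q \right)} = Z q q + \left(1 + Z\right) = Z q^{2} + \left(1 + Z\right) = 1 + Z + Z q^{2}$)
$u{\left(-4,6 \right)} + h{\left(3 \right)} 22 = \left(1 - 4 - 4 \cdot 6^{2}\right) + \left(4 + 3\right)^{2} \cdot 22 = \left(1 - 4 - 144\right) + 7^{2} \cdot 22 = \left(1 - 4 - 144\right) + 49 \cdot 22 = -147 + 1078 = 931$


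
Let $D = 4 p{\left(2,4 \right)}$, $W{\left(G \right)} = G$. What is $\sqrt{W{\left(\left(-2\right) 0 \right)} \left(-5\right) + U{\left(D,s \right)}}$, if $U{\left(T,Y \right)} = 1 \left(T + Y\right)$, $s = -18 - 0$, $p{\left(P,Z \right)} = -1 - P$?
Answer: $i \sqrt{30} \approx 5.4772 i$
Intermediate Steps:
$s = -18$ ($s = -18 + 0 = -18$)
$D = -12$ ($D = 4 \left(-1 - 2\right) = 4 \left(-3\right) = -12$)
$U{\left(T,Y \right)} = T + Y$
$\sqrt{W{\left(\left(-2\right) 0 \right)} \left(-5\right) + U{\left(D,s \right)}} = \sqrt{\left(-2\right) 0 \left(-5\right) - 30} = \sqrt{0 \left(-5\right) - 30} = \sqrt{0 - 30} = \sqrt{-30} = i \sqrt{30}$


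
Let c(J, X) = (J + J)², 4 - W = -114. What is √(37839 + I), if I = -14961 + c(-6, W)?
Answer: 3*√2558 ≈ 151.73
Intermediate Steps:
W = 118 (W = 4 - 1*(-114) = 4 + 114 = 118)
c(J, X) = 4*J² (c(J, X) = (2*J)² = 4*J²)
I = -14817 (I = -14961 + 4*(-6)² = -14961 + 4*36 = -14961 + 144 = -14817)
√(37839 + I) = √(37839 - 14817) = √23022 = 3*√2558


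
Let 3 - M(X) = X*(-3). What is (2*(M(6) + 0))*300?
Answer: 12600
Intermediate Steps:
M(X) = 3 + 3*X (M(X) = 3 - X*(-3) = 3 - (-3)*X = 3 + 3*X)
(2*(M(6) + 0))*300 = (2*((3 + 3*6) + 0))*300 = (2*((3 + 18) + 0))*300 = (2*(21 + 0))*300 = (2*21)*300 = 42*300 = 12600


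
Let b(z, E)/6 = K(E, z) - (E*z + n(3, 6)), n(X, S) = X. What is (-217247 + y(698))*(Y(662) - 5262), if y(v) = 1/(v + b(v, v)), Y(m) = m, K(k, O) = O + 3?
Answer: 1458200403620100/1459169 ≈ 9.9934e+8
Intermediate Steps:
K(k, O) = 3 + O
b(z, E) = 6*z - 6*E*z (b(z, E) = 6*((3 + z) - (E*z + 3)) = 6*((3 + z) - (3 + E*z)) = 6*((3 + z) + (-3 - E*z)) = 6*(z - E*z) = 6*z - 6*E*z)
y(v) = 1/(v + 6*v*(1 - v))
(-217247 + y(698))*(Y(662) - 5262) = (-217247 + 1/(698*(7 - 6*698)))*(662 - 5262) = (-217247 + 1/(698*(7 - 4188)))*(-4600) = (-217247 + (1/698)/(-4181))*(-4600) = (-217247 + (1/698)*(-1/4181))*(-4600) = (-217247 - 1/2918338)*(-4600) = -634000175487/2918338*(-4600) = 1458200403620100/1459169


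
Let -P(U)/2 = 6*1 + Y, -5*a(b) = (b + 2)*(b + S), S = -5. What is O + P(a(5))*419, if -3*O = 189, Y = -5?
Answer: -901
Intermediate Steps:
a(b) = -(-5 + b)*(2 + b)/5 (a(b) = -(b + 2)*(b - 5)/5 = -(2 + b)*(-5 + b)/5 = -(-5 + b)*(2 + b)/5)
O = -63 (O = -1/3*189 = -63)
P(U) = -2 (P(U) = -2*(6*1 - 5) = -2*(6 - 5) = -2*1 = -2)
O + P(a(5))*419 = -63 - 2*419 = -63 - 838 = -901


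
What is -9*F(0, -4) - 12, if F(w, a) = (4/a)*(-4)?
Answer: -48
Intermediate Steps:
F(w, a) = -16/a
-9*F(0, -4) - 12 = -(-144)/(-4) - 12 = -(-144)*(-1)/4 - 12 = -9*4 - 12 = -36 - 12 = -48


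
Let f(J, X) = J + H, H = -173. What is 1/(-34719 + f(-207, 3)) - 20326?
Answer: -713422275/35099 ≈ -20326.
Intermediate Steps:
f(J, X) = -173 + J (f(J, X) = J - 173 = -173 + J)
1/(-34719 + f(-207, 3)) - 20326 = 1/(-34719 + (-173 - 207)) - 20326 = 1/(-34719 - 380) - 20326 = 1/(-35099) - 20326 = -1/35099 - 20326 = -713422275/35099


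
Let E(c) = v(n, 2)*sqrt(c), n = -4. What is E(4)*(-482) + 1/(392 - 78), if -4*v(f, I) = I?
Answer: 151349/314 ≈ 482.00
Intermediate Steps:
v(f, I) = -I/4
E(c) = -sqrt(c)/2 (E(c) = (-1/4*2)*sqrt(c) = -sqrt(c)/2)
E(4)*(-482) + 1/(392 - 78) = -sqrt(4)/2*(-482) + 1/(392 - 78) = -1/2*2*(-482) + 1/314 = -1*(-482) + 1/314 = 482 + 1/314 = 151349/314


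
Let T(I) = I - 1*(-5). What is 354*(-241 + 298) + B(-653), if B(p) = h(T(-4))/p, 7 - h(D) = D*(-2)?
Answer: 13176225/653 ≈ 20178.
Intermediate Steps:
T(I) = 5 + I (T(I) = I + 5 = 5 + I)
h(D) = 7 + 2*D (h(D) = 7 - D*(-2) = 7 - (-2)*D = 7 + 2*D)
B(p) = 9/p (B(p) = (7 + 2*(5 - 4))/p = (7 + 2*1)/p = (7 + 2)/p = 9/p)
354*(-241 + 298) + B(-653) = 354*(-241 + 298) + 9/(-653) = 354*57 + 9*(-1/653) = 20178 - 9/653 = 13176225/653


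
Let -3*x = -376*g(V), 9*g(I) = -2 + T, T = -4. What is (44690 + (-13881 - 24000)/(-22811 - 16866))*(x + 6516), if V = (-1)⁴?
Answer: 102654268712812/357093 ≈ 2.8747e+8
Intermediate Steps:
V = 1
g(I) = -⅔ (g(I) = (-2 - 4)/9 = (⅑)*(-6) = -⅔)
x = -752/9 (x = -(-376)*(-2)/(3*3) = -⅓*752/3 = -752/9 ≈ -83.556)
(44690 + (-13881 - 24000)/(-22811 - 16866))*(x + 6516) = (44690 + (-13881 - 24000)/(-22811 - 16866))*(-752/9 + 6516) = (44690 - 37881/(-39677))*(57892/9) = (44690 - 37881*(-1/39677))*(57892/9) = (44690 + 37881/39677)*(57892/9) = (1773203011/39677)*(57892/9) = 102654268712812/357093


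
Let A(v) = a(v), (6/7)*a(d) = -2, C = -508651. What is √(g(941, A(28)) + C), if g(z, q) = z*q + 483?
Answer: I*√4593273/3 ≈ 714.4*I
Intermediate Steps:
a(d) = -7/3 (a(d) = (7/6)*(-2) = -7/3)
A(v) = -7/3
g(z, q) = 483 + q*z (g(z, q) = q*z + 483 = 483 + q*z)
√(g(941, A(28)) + C) = √((483 - 7/3*941) - 508651) = √((483 - 6587/3) - 508651) = √(-5138/3 - 508651) = √(-1531091/3) = I*√4593273/3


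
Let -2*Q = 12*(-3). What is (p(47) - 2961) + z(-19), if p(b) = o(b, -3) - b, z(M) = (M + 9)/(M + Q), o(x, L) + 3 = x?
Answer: -2954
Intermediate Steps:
Q = 18 (Q = -6*(-3) = -½*(-36) = 18)
o(x, L) = -3 + x
z(M) = (9 + M)/(18 + M) (z(M) = (M + 9)/(M + 18) = (9 + M)/(18 + M))
p(b) = -3 (p(b) = (-3 + b) - b = -3)
(p(47) - 2961) + z(-19) = (-3 - 2961) + (9 - 19)/(18 - 19) = -2964 - 10/(-1) = -2964 - 1*(-10) = -2964 + 10 = -2954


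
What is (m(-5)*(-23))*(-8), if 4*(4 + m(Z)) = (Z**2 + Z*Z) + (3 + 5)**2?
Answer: 4508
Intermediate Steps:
m(Z) = 12 + Z**2/2 (m(Z) = -4 + ((Z**2 + Z*Z) + (3 + 5)**2)/4 = -4 + ((Z**2 + Z**2) + 8**2)/4 = -4 + (2*Z**2 + 64)/4 = -4 + (64 + 2*Z**2)/4 = -4 + (16 + Z**2/2) = 12 + Z**2/2)
(m(-5)*(-23))*(-8) = ((12 + (1/2)*(-5)**2)*(-23))*(-8) = ((12 + (1/2)*25)*(-23))*(-8) = ((12 + 25/2)*(-23))*(-8) = ((49/2)*(-23))*(-8) = -1127/2*(-8) = 4508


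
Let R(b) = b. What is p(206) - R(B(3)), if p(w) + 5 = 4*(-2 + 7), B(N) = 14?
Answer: 1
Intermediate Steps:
p(w) = 15 (p(w) = -5 + 4*(-2 + 7) = -5 + 4*5 = -5 + 20 = 15)
p(206) - R(B(3)) = 15 - 1*14 = 15 - 14 = 1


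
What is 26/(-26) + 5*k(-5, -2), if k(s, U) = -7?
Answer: -36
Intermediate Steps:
26/(-26) + 5*k(-5, -2) = 26/(-26) + 5*(-7) = 26*(-1/26) - 35 = -1 - 35 = -36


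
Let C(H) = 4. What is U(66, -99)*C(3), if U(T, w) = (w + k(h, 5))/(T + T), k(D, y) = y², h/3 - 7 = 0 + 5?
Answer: -74/33 ≈ -2.2424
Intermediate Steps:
h = 36 (h = 21 + 3*(0 + 5) = 21 + 3*5 = 21 + 15 = 36)
U(T, w) = (25 + w)/(2*T) (U(T, w) = (w + 5²)/(T + T) = (w + 25)/((2*T)) = (25 + w)*(1/(2*T)) = (25 + w)/(2*T))
U(66, -99)*C(3) = ((½)*(25 - 99)/66)*4 = ((½)*(1/66)*(-74))*4 = -37/66*4 = -74/33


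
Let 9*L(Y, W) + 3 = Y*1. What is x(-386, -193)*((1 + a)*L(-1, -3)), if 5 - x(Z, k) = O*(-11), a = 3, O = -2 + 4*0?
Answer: 272/9 ≈ 30.222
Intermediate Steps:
O = -2 (O = -2 + 0 = -2)
L(Y, W) = -⅓ + Y/9 (L(Y, W) = -⅓ + (Y*1)/9 = -⅓ + Y/9)
x(Z, k) = -17 (x(Z, k) = 5 - (-2)*(-11) = 5 - 1*22 = 5 - 22 = -17)
x(-386, -193)*((1 + a)*L(-1, -3)) = -17*(1 + 3)*(-⅓ + (⅑)*(-1)) = -68*(-⅓ - ⅑) = -68*(-4)/9 = -17*(-16/9) = 272/9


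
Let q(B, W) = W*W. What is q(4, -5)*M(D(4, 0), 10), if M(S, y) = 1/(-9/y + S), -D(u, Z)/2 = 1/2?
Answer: -250/19 ≈ -13.158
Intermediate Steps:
q(B, W) = W²
D(u, Z) = -1 (D(u, Z) = -2/2 = -2*½ = -1)
M(S, y) = 1/(S - 9/y)
q(4, -5)*M(D(4, 0), 10) = (-5)²*(10/(-9 - 1*10)) = 25*(10/(-9 - 10)) = 25*(10/(-19)) = 25*(10*(-1/19)) = 25*(-10/19) = -250/19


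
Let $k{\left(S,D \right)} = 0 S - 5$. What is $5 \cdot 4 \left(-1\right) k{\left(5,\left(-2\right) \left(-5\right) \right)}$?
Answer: $100$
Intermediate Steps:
$k{\left(S,D \right)} = -5$ ($k{\left(S,D \right)} = 0 - 5 = -5$)
$5 \cdot 4 \left(-1\right) k{\left(5,\left(-2\right) \left(-5\right) \right)} = 5 \cdot 4 \left(-1\right) \left(-5\right) = 5 \left(\left(-4\right) \left(-5\right)\right) = 5 \cdot 20 = 100$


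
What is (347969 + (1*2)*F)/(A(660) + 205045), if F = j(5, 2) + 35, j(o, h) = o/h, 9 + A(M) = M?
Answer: 87011/51424 ≈ 1.6920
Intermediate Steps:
A(M) = -9 + M
F = 75/2 (F = 5/2 + 35 = 75/2 ≈ 37.500)
(347969 + (1*2)*F)/(A(660) + 205045) = (347969 + (1*2)*(75/2))/((-9 + 660) + 205045) = (347969 + 2*(75/2))/(651 + 205045) = (347969 + 75)/205696 = 348044*(1/205696) = 87011/51424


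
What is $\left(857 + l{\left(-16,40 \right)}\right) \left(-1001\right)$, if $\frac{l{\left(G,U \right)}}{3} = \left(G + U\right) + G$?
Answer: $-881881$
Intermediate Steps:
$l{\left(G,U \right)} = 3 U + 6 G$ ($l{\left(G,U \right)} = 3 \left(\left(G + U\right) + G\right) = 3 \left(U + 2 G\right) = 3 U + 6 G$)
$\left(857 + l{\left(-16,40 \right)}\right) \left(-1001\right) = \left(857 + \left(3 \cdot 40 + 6 \left(-16\right)\right)\right) \left(-1001\right) = \left(857 + \left(120 - 96\right)\right) \left(-1001\right) = \left(857 + 24\right) \left(-1001\right) = 881 \left(-1001\right) = -881881$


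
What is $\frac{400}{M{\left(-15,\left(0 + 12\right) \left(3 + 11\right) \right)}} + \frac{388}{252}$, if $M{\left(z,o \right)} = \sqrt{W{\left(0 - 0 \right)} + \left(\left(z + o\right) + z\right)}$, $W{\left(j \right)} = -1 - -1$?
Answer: $\frac{97}{63} + \frac{200 \sqrt{138}}{69} \approx 35.59$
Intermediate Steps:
$W{\left(j \right)} = 0$ ($W{\left(j \right)} = -1 + 1 = 0$)
$M{\left(z,o \right)} = \sqrt{o + 2 z}$ ($M{\left(z,o \right)} = \sqrt{0 + \left(\left(z + o\right) + z\right)} = \sqrt{0 + \left(\left(o + z\right) + z\right)} = \sqrt{0 + \left(o + 2 z\right)} = \sqrt{o + 2 z}$)
$\frac{400}{M{\left(-15,\left(0 + 12\right) \left(3 + 11\right) \right)}} + \frac{388}{252} = \frac{400}{\sqrt{\left(0 + 12\right) \left(3 + 11\right) + 2 \left(-15\right)}} + \frac{388}{252} = \frac{400}{\sqrt{12 \cdot 14 - 30}} + 388 \cdot \frac{1}{252} = \frac{400}{\sqrt{168 - 30}} + \frac{97}{63} = \frac{400}{\sqrt{138}} + \frac{97}{63} = 400 \frac{\sqrt{138}}{138} + \frac{97}{63} = \frac{200 \sqrt{138}}{69} + \frac{97}{63} = \frac{97}{63} + \frac{200 \sqrt{138}}{69}$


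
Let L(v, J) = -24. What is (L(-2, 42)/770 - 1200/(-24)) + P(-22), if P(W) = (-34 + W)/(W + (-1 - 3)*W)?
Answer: 56734/1155 ≈ 49.120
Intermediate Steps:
P(W) = -(-34 + W)/(3*W) (P(W) = (-34 + W)/(W - 4*W) = (-34 + W)/((-3*W)) = (-34 + W)*(-1/(3*W)) = -(-34 + W)/(3*W))
(L(-2, 42)/770 - 1200/(-24)) + P(-22) = (-24/770 - 1200/(-24)) + (1/3)*(34 - 1*(-22))/(-22) = (-24*1/770 - 1200*(-1/24)) + (1/3)*(-1/22)*(34 + 22) = (-12/385 + 50) + (1/3)*(-1/22)*56 = 19238/385 - 28/33 = 56734/1155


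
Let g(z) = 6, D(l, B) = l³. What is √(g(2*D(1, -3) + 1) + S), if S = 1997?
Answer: √2003 ≈ 44.755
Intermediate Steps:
√(g(2*D(1, -3) + 1) + S) = √(6 + 1997) = √2003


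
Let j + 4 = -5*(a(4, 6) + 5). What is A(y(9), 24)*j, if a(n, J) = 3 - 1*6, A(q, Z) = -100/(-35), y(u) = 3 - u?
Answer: -40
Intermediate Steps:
A(q, Z) = 20/7 (A(q, Z) = -100*(-1/35) = 20/7)
a(n, J) = -3 (a(n, J) = 3 - 6 = -3)
j = -14 (j = -4 - 5*(-3 + 5) = -4 - 5*2 = -4 - 10 = -14)
A(y(9), 24)*j = (20/7)*(-14) = -40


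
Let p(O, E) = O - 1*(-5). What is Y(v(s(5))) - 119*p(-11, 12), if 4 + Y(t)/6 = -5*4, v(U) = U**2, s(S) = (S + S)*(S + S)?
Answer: 570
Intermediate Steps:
p(O, E) = 5 + O (p(O, E) = O + 5 = 5 + O)
s(S) = 4*S**2 (s(S) = (2*S)*(2*S) = 4*S**2)
Y(t) = -144 (Y(t) = -24 + 6*(-5*4) = -24 + 6*(-20) = -24 - 120 = -144)
Y(v(s(5))) - 119*p(-11, 12) = -144 - 119*(5 - 11) = -144 - 119*(-6) = -144 + 714 = 570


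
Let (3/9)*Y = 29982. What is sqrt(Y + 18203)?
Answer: sqrt(108149) ≈ 328.86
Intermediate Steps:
Y = 89946 (Y = 3*29982 = 89946)
sqrt(Y + 18203) = sqrt(89946 + 18203) = sqrt(108149)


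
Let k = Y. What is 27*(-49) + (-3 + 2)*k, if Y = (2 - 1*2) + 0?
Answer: -1323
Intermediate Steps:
Y = 0 (Y = (2 - 2) + 0 = 0 + 0 = 0)
k = 0
27*(-49) + (-3 + 2)*k = 27*(-49) + (-3 + 2)*0 = -1323 - 1*0 = -1323 + 0 = -1323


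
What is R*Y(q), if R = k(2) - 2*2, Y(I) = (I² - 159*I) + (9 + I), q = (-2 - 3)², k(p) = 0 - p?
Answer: 19896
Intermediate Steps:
k(p) = -p
q = 25 (q = (-5)² = 25)
Y(I) = 9 + I² - 158*I
R = -6 (R = -1*2 - 2*2 = -2 - 4 = -6)
R*Y(q) = -6*(9 + 25² - 158*25) = -6*(9 + 625 - 3950) = -6*(-3316) = 19896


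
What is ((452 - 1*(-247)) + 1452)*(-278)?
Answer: -597978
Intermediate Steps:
((452 - 1*(-247)) + 1452)*(-278) = ((452 + 247) + 1452)*(-278) = (699 + 1452)*(-278) = 2151*(-278) = -597978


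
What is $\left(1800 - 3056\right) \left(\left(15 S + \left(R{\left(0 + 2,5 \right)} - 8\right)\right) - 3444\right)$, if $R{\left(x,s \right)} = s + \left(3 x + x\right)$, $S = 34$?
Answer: $3678824$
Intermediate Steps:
$R{\left(x,s \right)} = s + 4 x$
$\left(1800 - 3056\right) \left(\left(15 S + \left(R{\left(0 + 2,5 \right)} - 8\right)\right) - 3444\right) = \left(1800 - 3056\right) \left(\left(15 \cdot 34 + \left(\left(5 + 4 \left(0 + 2\right)\right) - 8\right)\right) - 3444\right) = - 1256 \left(\left(510 + \left(\left(5 + 4 \cdot 2\right) - 8\right)\right) - 3444\right) = - 1256 \left(\left(510 + \left(\left(5 + 8\right) - 8\right)\right) - 3444\right) = - 1256 \left(\left(510 + \left(13 - 8\right)\right) - 3444\right) = - 1256 \left(\left(510 + 5\right) - 3444\right) = - 1256 \left(515 - 3444\right) = \left(-1256\right) \left(-2929\right) = 3678824$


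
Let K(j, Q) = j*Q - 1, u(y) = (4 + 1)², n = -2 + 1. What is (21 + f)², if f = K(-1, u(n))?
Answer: 25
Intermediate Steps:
n = -1
u(y) = 25 (u(y) = 5² = 25)
K(j, Q) = -1 + Q*j (K(j, Q) = Q*j - 1 = -1 + Q*j)
f = -26 (f = -1 + 25*(-1) = -1 - 25 = -26)
(21 + f)² = (21 - 26)² = (-5)² = 25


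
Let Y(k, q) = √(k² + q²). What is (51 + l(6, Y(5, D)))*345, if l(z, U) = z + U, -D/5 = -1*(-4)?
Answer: 19665 + 1725*√17 ≈ 26777.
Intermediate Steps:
D = -20 (D = -(-5)*(-4) = -5*4 = -20)
l(z, U) = U + z
(51 + l(6, Y(5, D)))*345 = (51 + (√(5² + (-20)²) + 6))*345 = (51 + (√(25 + 400) + 6))*345 = (51 + (√425 + 6))*345 = (51 + (5*√17 + 6))*345 = (51 + (6 + 5*√17))*345 = (57 + 5*√17)*345 = 19665 + 1725*√17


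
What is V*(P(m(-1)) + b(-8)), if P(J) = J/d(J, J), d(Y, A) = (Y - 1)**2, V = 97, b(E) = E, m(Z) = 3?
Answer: -2813/4 ≈ -703.25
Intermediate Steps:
d(Y, A) = (-1 + Y)**2
P(J) = J/(-1 + J)**2 (P(J) = J/((-1 + J)**2) = J/(-1 + J)**2)
V*(P(m(-1)) + b(-8)) = 97*(3/(-1 + 3)**2 - 8) = 97*(3/2**2 - 8) = 97*(3*(1/4) - 8) = 97*(3/4 - 8) = 97*(-29/4) = -2813/4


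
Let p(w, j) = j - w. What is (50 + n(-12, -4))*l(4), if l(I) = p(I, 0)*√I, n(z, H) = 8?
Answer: -464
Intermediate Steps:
l(I) = -I^(3/2) (l(I) = (0 - I)*√I = (-I)*√I = -I^(3/2))
(50 + n(-12, -4))*l(4) = (50 + 8)*(-4^(3/2)) = 58*(-1*8) = 58*(-8) = -464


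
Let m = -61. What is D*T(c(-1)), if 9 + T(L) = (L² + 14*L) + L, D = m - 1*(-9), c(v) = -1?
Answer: 1196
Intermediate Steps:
D = -52 (D = -61 - 1*(-9) = -61 + 9 = -52)
T(L) = -9 + L² + 15*L (T(L) = -9 + ((L² + 14*L) + L) = -9 + (L² + 15*L) = -9 + L² + 15*L)
D*T(c(-1)) = -52*(-9 + (-1)² + 15*(-1)) = -52*(-9 + 1 - 15) = -52*(-23) = 1196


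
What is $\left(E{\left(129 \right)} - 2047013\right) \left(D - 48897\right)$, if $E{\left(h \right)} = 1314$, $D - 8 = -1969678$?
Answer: $4129380493333$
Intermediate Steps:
$D = -1969670$ ($D = 8 - 1969678 = -1969670$)
$\left(E{\left(129 \right)} - 2047013\right) \left(D - 48897\right) = \left(1314 - 2047013\right) \left(-1969670 - 48897\right) = \left(-2045699\right) \left(-2018567\right) = 4129380493333$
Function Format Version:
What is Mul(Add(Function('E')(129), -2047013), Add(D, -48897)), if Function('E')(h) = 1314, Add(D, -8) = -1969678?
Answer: 4129380493333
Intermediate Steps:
D = -1969670 (D = Add(8, -1969678) = -1969670)
Mul(Add(Function('E')(129), -2047013), Add(D, -48897)) = Mul(Add(1314, -2047013), Add(-1969670, -48897)) = Mul(-2045699, -2018567) = 4129380493333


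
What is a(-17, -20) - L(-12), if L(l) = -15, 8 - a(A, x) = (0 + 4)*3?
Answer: 11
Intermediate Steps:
a(A, x) = -4 (a(A, x) = 8 - (0 + 4)*3 = 8 - 4*3 = 8 - 1*12 = 8 - 12 = -4)
a(-17, -20) - L(-12) = -4 - 1*(-15) = -4 + 15 = 11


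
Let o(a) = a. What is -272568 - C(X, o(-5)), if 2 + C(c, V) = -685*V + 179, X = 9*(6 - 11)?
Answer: -276170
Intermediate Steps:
X = -45 (X = 9*(-5) = -45)
C(c, V) = 177 - 685*V (C(c, V) = -2 + (-685*V + 179) = -2 + (179 - 685*V) = 177 - 685*V)
-272568 - C(X, o(-5)) = -272568 - (177 - 685*(-5)) = -272568 - (177 + 3425) = -272568 - 1*3602 = -272568 - 3602 = -276170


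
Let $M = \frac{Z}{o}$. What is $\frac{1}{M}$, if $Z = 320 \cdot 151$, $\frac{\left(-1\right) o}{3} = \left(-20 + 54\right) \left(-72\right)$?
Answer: $\frac{459}{3020} \approx 0.15199$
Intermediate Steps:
$o = 7344$ ($o = - 3 \left(-20 + 54\right) \left(-72\right) = - 3 \cdot 34 \left(-72\right) = \left(-3\right) \left(-2448\right) = 7344$)
$Z = 48320$
$M = \frac{3020}{459}$ ($M = \frac{48320}{7344} = 48320 \cdot \frac{1}{7344} = \frac{3020}{459} \approx 6.5795$)
$\frac{1}{M} = \frac{1}{\frac{3020}{459}} = \frac{459}{3020}$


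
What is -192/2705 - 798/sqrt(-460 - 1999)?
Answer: -192/2705 + 798*I*sqrt(2459)/2459 ≈ -0.07098 + 16.092*I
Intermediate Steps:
-192/2705 - 798/sqrt(-460 - 1999) = -192*1/2705 - 798*(-I*sqrt(2459)/2459) = -192/2705 - 798*(-I*sqrt(2459)/2459) = -192/2705 - (-798)*I*sqrt(2459)/2459 = -192/2705 + 798*I*sqrt(2459)/2459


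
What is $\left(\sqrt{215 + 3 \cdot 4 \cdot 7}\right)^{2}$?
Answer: $299$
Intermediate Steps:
$\left(\sqrt{215 + 3 \cdot 4 \cdot 7}\right)^{2} = \left(\sqrt{215 + 12 \cdot 7}\right)^{2} = \left(\sqrt{215 + 84}\right)^{2} = \left(\sqrt{299}\right)^{2} = 299$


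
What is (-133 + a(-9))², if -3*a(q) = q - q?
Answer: 17689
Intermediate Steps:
a(q) = 0 (a(q) = -(q - q)/3 = -⅓*0 = 0)
(-133 + a(-9))² = (-133 + 0)² = (-133)² = 17689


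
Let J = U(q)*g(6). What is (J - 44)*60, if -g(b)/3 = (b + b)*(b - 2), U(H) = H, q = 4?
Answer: -37200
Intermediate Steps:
g(b) = -6*b*(-2 + b) (g(b) = -3*(b + b)*(b - 2) = -3*2*b*(-2 + b) = -6*b*(-2 + b))
J = -576 (J = 4*(6*6*(2 - 1*6)) = 4*(6*6*(2 - 6)) = 4*(6*6*(-4)) = 4*(-144) = -576)
(J - 44)*60 = (-576 - 44)*60 = -620*60 = -37200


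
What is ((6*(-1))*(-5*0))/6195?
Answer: 0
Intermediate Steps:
((6*(-1))*(-5*0))/6195 = -6*0*(1/6195) = 0*(1/6195) = 0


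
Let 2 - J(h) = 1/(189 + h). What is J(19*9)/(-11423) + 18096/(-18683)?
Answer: -74429251957/76829727240 ≈ -0.96876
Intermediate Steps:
J(h) = 2 - 1/(189 + h)
J(19*9)/(-11423) + 18096/(-18683) = ((377 + 2*(19*9))/(189 + 19*9))/(-11423) + 18096/(-18683) = ((377 + 2*171)/(189 + 171))*(-1/11423) + 18096*(-1/18683) = ((377 + 342)/360)*(-1/11423) - 18096/18683 = ((1/360)*719)*(-1/11423) - 18096/18683 = (719/360)*(-1/11423) - 18096/18683 = -719/4112280 - 18096/18683 = -74429251957/76829727240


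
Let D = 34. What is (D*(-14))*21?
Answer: -9996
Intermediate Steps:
(D*(-14))*21 = (34*(-14))*21 = -476*21 = -9996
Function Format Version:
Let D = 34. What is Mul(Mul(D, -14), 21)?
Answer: -9996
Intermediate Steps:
Mul(Mul(D, -14), 21) = Mul(Mul(34, -14), 21) = Mul(-476, 21) = -9996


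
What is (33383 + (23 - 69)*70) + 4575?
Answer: 34738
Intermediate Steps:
(33383 + (23 - 69)*70) + 4575 = (33383 - 46*70) + 4575 = (33383 - 3220) + 4575 = 30163 + 4575 = 34738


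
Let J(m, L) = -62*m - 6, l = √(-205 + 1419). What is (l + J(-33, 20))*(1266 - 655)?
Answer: 1246440 + 611*√1214 ≈ 1.2677e+6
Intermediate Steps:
l = √1214 ≈ 34.843
J(m, L) = -6 - 62*m
(l + J(-33, 20))*(1266 - 655) = (√1214 + (-6 - 62*(-33)))*(1266 - 655) = (√1214 + (-6 + 2046))*611 = (√1214 + 2040)*611 = (2040 + √1214)*611 = 1246440 + 611*√1214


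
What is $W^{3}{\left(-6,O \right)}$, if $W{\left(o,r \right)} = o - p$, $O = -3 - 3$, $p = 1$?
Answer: $-343$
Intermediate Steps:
$O = -6$
$W{\left(o,r \right)} = -1 + o$ ($W{\left(o,r \right)} = o - 1 = -1 + o$)
$W^{3}{\left(-6,O \right)} = \left(-1 - 6\right)^{3} = \left(-7\right)^{3} = -343$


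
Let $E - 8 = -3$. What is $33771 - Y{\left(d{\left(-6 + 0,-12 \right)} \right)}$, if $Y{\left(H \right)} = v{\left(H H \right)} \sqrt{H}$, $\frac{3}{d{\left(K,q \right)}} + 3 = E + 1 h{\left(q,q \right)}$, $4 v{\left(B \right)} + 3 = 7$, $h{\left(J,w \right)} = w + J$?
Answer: $33771 - \frac{i \sqrt{66}}{22} \approx 33771.0 - 0.36927 i$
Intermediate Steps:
$h{\left(J,w \right)} = J + w$
$E = 5$ ($E = 8 - 3 = 5$)
$v{\left(B \right)} = 1$ ($v{\left(B \right)} = - \frac{3}{4} + \frac{1}{4} \cdot 7 = - \frac{3}{4} + \frac{7}{4} = 1$)
$d{\left(K,q \right)} = \frac{3}{2 + 2 q}$ ($d{\left(K,q \right)} = \frac{3}{-3 + \left(5 + 1 \left(q + q\right)\right)} = \frac{3}{-3 + \left(5 + 1 \cdot 2 q\right)} = \frac{3}{-3 + \left(5 + 2 q\right)} = \frac{3}{2 + 2 q}$)
$Y{\left(H \right)} = \sqrt{H}$ ($Y{\left(H \right)} = 1 \sqrt{H} = \sqrt{H}$)
$33771 - Y{\left(d{\left(-6 + 0,-12 \right)} \right)} = 33771 - \sqrt{\frac{3}{2 \left(1 - 12\right)}} = 33771 - \sqrt{\frac{3}{2 \left(-11\right)}} = 33771 - \sqrt{\frac{3}{2} \left(- \frac{1}{11}\right)} = 33771 - \sqrt{- \frac{3}{22}} = 33771 - \frac{i \sqrt{66}}{22}$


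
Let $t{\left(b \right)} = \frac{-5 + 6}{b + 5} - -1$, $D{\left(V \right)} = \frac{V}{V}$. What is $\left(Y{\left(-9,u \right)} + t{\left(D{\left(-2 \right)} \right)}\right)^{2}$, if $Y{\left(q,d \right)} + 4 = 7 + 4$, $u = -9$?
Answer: $\frac{2401}{36} \approx 66.694$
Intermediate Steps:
$D{\left(V \right)} = 1$
$Y{\left(q,d \right)} = 7$ ($Y{\left(q,d \right)} = -4 + \left(7 + 4\right) = -4 + 11 = 7$)
$t{\left(b \right)} = 1 + \frac{1}{5 + b}$ ($t{\left(b \right)} = 1 \frac{1}{5 + b} + 1 = \frac{1}{5 + b} + 1 = 1 + \frac{1}{5 + b}$)
$\left(Y{\left(-9,u \right)} + t{\left(D{\left(-2 \right)} \right)}\right)^{2} = \left(7 + \frac{6 + 1}{5 + 1}\right)^{2} = \left(7 + \frac{1}{6} \cdot 7\right)^{2} = \left(7 + \frac{7}{6}\right)^{2} = \left(\frac{49}{6}\right)^{2} = \frac{2401}{36}$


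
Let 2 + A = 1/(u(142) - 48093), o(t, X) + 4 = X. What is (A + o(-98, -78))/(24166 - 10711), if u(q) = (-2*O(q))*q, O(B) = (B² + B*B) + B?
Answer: -969492133/155291864715 ≈ -0.0062430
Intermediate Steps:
o(t, X) = -4 + X
O(B) = B + 2*B² (O(B) = (B² + B²) + B = 2*B² + B = B + 2*B²)
u(q) = -2*q²*(1 + 2*q) (u(q) = (-2*q*(1 + 2*q))*q = -2*q²*(1 + 2*q))
A = -23083147/11541573 (A = -2 + 1/(142²*(-2 - 4*142) - 48093) = -2 + 1/(20164*(-2 - 568) - 48093) = -2 + 1/(20164*(-570) - 48093) = -2 + 1/(-11493480 - 48093) = -2 + 1/(-11541573) = -2 - 1/11541573 = -23083147/11541573 ≈ -2.0000)
(A + o(-98, -78))/(24166 - 10711) = (-23083147/11541573 + (-4 - 78))/(24166 - 10711) = (-23083147/11541573 - 82)/13455 = -969492133/11541573*1/13455 = -969492133/155291864715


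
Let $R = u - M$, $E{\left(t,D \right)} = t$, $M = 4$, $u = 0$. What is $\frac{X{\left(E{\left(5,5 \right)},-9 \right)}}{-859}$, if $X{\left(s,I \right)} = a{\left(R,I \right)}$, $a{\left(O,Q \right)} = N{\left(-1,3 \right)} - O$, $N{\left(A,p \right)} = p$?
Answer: $- \frac{7}{859} \approx -0.008149$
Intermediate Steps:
$R = -4$ ($R = 0 - 4 = -4$)
$a{\left(O,Q \right)} = 3 - O$
$X{\left(s,I \right)} = 7$ ($X{\left(s,I \right)} = 3 - -4 = 3 + 4 = 7$)
$\frac{X{\left(E{\left(5,5 \right)},-9 \right)}}{-859} = \frac{7}{-859} = 7 \left(- \frac{1}{859}\right) = - \frac{7}{859}$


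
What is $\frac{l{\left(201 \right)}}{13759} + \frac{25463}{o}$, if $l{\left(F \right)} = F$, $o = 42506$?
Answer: $\frac{358889123}{584840054} \approx 0.61365$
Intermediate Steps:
$\frac{l{\left(201 \right)}}{13759} + \frac{25463}{o} = \frac{201}{13759} + \frac{25463}{42506} = \frac{358889123}{584840054}$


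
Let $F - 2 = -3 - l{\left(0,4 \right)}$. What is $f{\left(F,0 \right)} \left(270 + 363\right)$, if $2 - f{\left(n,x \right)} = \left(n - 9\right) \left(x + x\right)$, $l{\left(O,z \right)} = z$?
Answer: $1266$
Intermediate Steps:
$F = -5$ ($F = 2 - 7 = -5$)
$f{\left(n,x \right)} = 2 - 2 x \left(-9 + n\right)$ ($f{\left(n,x \right)} = 2 - \left(n - 9\right) \left(x + x\right) = 2 - \left(-9 + n\right) 2 x = 2 - 2 x \left(-9 + n\right)$)
$f{\left(F,0 \right)} \left(270 + 363\right) = \left(2 + 18 \cdot 0 - \left(-10\right) 0\right) \left(270 + 363\right) = \left(2 + 0 + 0\right) 633 = 2 \cdot 633 = 1266$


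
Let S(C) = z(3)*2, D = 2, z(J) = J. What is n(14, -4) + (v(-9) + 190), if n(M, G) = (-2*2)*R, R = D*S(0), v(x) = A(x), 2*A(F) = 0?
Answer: 142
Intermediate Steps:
A(F) = 0 (A(F) = (½)*0 = 0)
v(x) = 0
S(C) = 6 (S(C) = 3*2 = 6)
R = 12 (R = 2*6 = 12)
n(M, G) = -48 (n(M, G) = -2*2*12 = -4*12 = -48)
n(14, -4) + (v(-9) + 190) = -48 + (0 + 190) = -48 + 190 = 142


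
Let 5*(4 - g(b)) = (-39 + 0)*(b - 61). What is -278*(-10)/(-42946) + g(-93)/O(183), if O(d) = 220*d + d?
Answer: -409616228/4342162695 ≈ -0.094335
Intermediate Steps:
g(b) = -2359/5 + 39*b/5 (g(b) = 4 - (-39 + 0)*(b - 61)/5 = 4 - (-39)*(-61 + b)/5 = 4 - (2379 - 39*b)/5 = 4 + (-2379/5 + 39*b/5) = -2359/5 + 39*b/5)
O(d) = 221*d
-278*(-10)/(-42946) + g(-93)/O(183) = -278*(-10)/(-42946) + (-2359/5 + (39/5)*(-93))/((221*183)) = 2780*(-1/42946) + (-2359/5 - 3627/5)/40443 = -1390/21473 - 5986/5*1/40443 = -1390/21473 - 5986/202215 = -409616228/4342162695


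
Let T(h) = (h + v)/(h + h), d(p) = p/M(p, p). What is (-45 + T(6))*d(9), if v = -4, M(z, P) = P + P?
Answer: -269/12 ≈ -22.417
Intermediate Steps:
M(z, P) = 2*P
d(p) = ½ (d(p) = p/((2*p)) = p*(1/(2*p)) = ½)
T(h) = (-4 + h)/(2*h) (T(h) = (h - 4)/(h + h) = (-4 + h)/((2*h)) = (-4 + h)*(1/(2*h)) = (-4 + h)/(2*h))
(-45 + T(6))*d(9) = (-45 + (½)*(-4 + 6)/6)*(½) = (-45 + (½)*(⅙)*2)*(½) = (-45 + ⅙)*(½) = -269/6*½ = -269/12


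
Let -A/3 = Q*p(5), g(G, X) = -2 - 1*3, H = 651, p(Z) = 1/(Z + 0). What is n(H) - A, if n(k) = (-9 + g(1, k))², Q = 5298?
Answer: 16874/5 ≈ 3374.8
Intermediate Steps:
p(Z) = 1/Z
g(G, X) = -5 (g(G, X) = -2 - 3 = -5)
A = -15894/5 ≈ -3178.8
n(k) = 196 (n(k) = (-9 - 5)² = (-14)² = 196)
n(H) - A = 196 - 1*(-15894/5) = 196 + 15894/5 = 16874/5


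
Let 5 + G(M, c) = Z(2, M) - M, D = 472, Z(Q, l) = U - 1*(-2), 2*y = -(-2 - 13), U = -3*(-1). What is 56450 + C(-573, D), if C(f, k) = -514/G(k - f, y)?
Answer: 58990764/1045 ≈ 56451.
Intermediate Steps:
U = 3
y = 15/2 (y = (-(-2 - 13))/2 = (-1*(-15))/2 = (½)*15 = 15/2 ≈ 7.5000)
Z(Q, l) = 5 (Z(Q, l) = 3 - 1*(-2) = 3 + 2 = 5)
G(M, c) = -M (G(M, c) = -5 + (5 - M) = -M)
C(f, k) = -514/(f - k) (C(f, k) = -514*(-1/(k - f)) = -514/(f - k))
56450 + C(-573, D) = 56450 - 514/(-573 - 1*472) = 56450 - 514/(-573 - 472) = 56450 - 514/(-1045) = 56450 - 514*(-1/1045) = 56450 + 514/1045 = 58990764/1045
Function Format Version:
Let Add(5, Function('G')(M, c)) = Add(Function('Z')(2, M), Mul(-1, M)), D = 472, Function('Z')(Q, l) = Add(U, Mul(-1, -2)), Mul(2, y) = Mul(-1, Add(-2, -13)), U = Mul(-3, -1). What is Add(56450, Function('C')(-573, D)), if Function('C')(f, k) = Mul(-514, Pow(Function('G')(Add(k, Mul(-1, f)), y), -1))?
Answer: Rational(58990764, 1045) ≈ 56451.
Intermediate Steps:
U = 3
y = Rational(15, 2) (y = Mul(Rational(1, 2), Mul(-1, Add(-2, -13))) = Mul(Rational(1, 2), Mul(-1, -15)) = Mul(Rational(1, 2), 15) = Rational(15, 2) ≈ 7.5000)
Function('Z')(Q, l) = 5 (Function('Z')(Q, l) = Add(3, Mul(-1, -2)) = Add(3, 2) = 5)
Function('G')(M, c) = Mul(-1, M) (Function('G')(M, c) = Add(-5, Add(5, Mul(-1, M))) = Mul(-1, M))
Function('C')(f, k) = Mul(-514, Pow(Add(f, Mul(-1, k)), -1)) (Function('C')(f, k) = Mul(-514, Pow(Mul(-1, Add(k, Mul(-1, f))), -1)) = Mul(-514, Pow(Add(f, Mul(-1, k)), -1)))
Add(56450, Function('C')(-573, D)) = Add(56450, Mul(-514, Pow(Add(-573, Mul(-1, 472)), -1))) = Add(56450, Mul(-514, Pow(Add(-573, -472), -1))) = Add(56450, Mul(-514, Pow(-1045, -1))) = Add(56450, Mul(-514, Rational(-1, 1045))) = Add(56450, Rational(514, 1045)) = Rational(58990764, 1045)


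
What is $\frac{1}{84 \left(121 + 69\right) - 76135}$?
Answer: $- \frac{1}{60175} \approx -1.6618 \cdot 10^{-5}$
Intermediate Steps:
$\frac{1}{84 \left(121 + 69\right) - 76135} = \frac{1}{84 \cdot 190 - 76135} = \frac{1}{15960 - 76135} = \frac{1}{-60175} = - \frac{1}{60175}$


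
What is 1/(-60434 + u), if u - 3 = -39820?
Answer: -1/100251 ≈ -9.9750e-6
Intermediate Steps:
u = -39817 (u = 3 - 39820 = -39817)
1/(-60434 + u) = 1/(-60434 - 39817) = 1/(-100251) = -1/100251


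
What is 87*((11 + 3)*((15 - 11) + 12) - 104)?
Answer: 10440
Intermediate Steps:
87*((11 + 3)*((15 - 11) + 12) - 104) = 87*(14*(4 + 12) - 104) = 87*(14*16 - 104) = 87*(224 - 104) = 87*120 = 10440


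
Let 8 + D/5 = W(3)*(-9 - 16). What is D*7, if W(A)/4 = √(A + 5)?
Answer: -280 - 7000*√2 ≈ -10180.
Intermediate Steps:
W(A) = 4*√(5 + A) (W(A) = 4*√(A + 5) = 4*√(5 + A))
D = -40 - 1000*√2 (D = -40 + 5*((4*√(5 + 3))*(-9 - 16)) = -40 + 5*((4*√8)*(-25)) = -40 + 5*((4*(2*√2))*(-25)) = -40 + 5*((8*√2)*(-25)) = -40 + 5*(-200*√2) = -40 - 1000*√2 ≈ -1454.2)
D*7 = (-40 - 1000*√2)*7 = -280 - 7000*√2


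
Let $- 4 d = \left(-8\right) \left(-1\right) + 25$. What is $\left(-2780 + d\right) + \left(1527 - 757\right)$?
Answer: $- \frac{8073}{4} \approx -2018.3$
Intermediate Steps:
$d = - \frac{33}{4}$ ($d = - \frac{\left(-8\right) \left(-1\right) + 25}{4} = - \frac{8 + 25}{4} = \left(- \frac{1}{4}\right) 33 = - \frac{33}{4} \approx -8.25$)
$\left(-2780 + d\right) + \left(1527 - 757\right) = \left(-2780 - \frac{33}{4}\right) + \left(1527 - 757\right) = - \frac{11153}{4} + \left(1527 - 757\right) = - \frac{11153}{4} + 770 = - \frac{8073}{4}$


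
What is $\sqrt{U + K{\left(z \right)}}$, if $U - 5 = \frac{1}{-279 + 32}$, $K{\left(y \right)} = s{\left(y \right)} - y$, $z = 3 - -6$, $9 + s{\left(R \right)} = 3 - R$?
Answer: $\frac{i \sqrt{1159418}}{247} \approx 4.3594 i$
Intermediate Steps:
$s{\left(R \right)} = -6 - R$ ($s{\left(R \right)} = -9 - \left(-3 + R\right) = -6 - R$)
$z = 9$ ($z = 3 + 6 = 9$)
$K{\left(y \right)} = -6 - 2 y$ ($K{\left(y \right)} = \left(-6 - y\right) - y = -6 - 2 y$)
$U = \frac{1234}{247}$ ($U = 5 + \frac{1}{-279 + 32} = 5 + \frac{1}{-247} = 5 - \frac{1}{247} = \frac{1234}{247} \approx 4.9959$)
$\sqrt{U + K{\left(z \right)}} = \sqrt{\frac{1234}{247} - 24} = \sqrt{- \frac{4694}{247}} = \frac{i \sqrt{1159418}}{247}$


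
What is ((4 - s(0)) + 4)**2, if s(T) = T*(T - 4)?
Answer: 64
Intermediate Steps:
s(T) = T*(-4 + T)
((4 - s(0)) + 4)**2 = ((4 - 0*(-4 + 0)) + 4)**2 = ((4 - 0*(-4)) + 4)**2 = ((4 - 1*0) + 4)**2 = ((4 + 0) + 4)**2 = (4 + 4)**2 = 8**2 = 64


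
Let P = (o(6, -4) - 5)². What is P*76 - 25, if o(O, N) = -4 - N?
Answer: 1875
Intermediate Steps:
P = 25 (P = ((-4 - 1*(-4)) - 5)² = ((-4 + 4) - 5)² = (0 - 5)² = (-5)² = 25)
P*76 - 25 = 25*76 - 25 = 1900 - 25 = 1875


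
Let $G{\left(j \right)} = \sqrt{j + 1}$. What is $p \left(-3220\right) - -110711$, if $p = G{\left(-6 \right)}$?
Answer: $110711 - 3220 i \sqrt{5} \approx 1.1071 \cdot 10^{5} - 7200.1 i$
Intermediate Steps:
$G{\left(j \right)} = \sqrt{1 + j}$
$p = i \sqrt{5}$ ($p = \sqrt{1 - 6} = \sqrt{-5} = i \sqrt{5} \approx 2.2361 i$)
$p \left(-3220\right) - -110711 = i \sqrt{5} \left(-3220\right) - -110711 = - 3220 i \sqrt{5} + 110711 = 110711 - 3220 i \sqrt{5}$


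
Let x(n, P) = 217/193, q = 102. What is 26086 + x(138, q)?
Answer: 5034815/193 ≈ 26087.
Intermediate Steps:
x(n, P) = 217/193 (x(n, P) = 217*(1/193) = 217/193)
26086 + x(138, q) = 26086 + 217/193 = 5034815/193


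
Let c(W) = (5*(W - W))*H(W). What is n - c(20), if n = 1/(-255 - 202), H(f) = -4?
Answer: -1/457 ≈ -0.0021882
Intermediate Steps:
c(W) = 0 (c(W) = (5*(W - W))*(-4) = (5*0)*(-4) = 0*(-4) = 0)
n = -1/457 (n = 1/(-457) = -1/457 ≈ -0.0021882)
n - c(20) = -1/457 - 1*0 = -1/457 + 0 = -1/457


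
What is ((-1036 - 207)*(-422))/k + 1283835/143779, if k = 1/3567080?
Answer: 269024534021608555/143779 ≈ 1.8711e+12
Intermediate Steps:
k = 1/3567080 ≈ 2.8034e-7
((-1036 - 207)*(-422))/k + 1283835/143779 = ((-1036 - 207)*(-422))/(1/3567080) + 1283835/143779 = -1243*(-422)*3567080 + 1283835*(1/143779) = 524546*3567080 + 1283835/143779 = 1871097545680 + 1283835/143779 = 269024534021608555/143779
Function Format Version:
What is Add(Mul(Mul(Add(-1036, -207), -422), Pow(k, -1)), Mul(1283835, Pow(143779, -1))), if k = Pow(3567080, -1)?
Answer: Rational(269024534021608555, 143779) ≈ 1.8711e+12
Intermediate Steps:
k = Rational(1, 3567080) ≈ 2.8034e-7
Add(Mul(Mul(Add(-1036, -207), -422), Pow(k, -1)), Mul(1283835, Pow(143779, -1))) = Add(Mul(Mul(Add(-1036, -207), -422), Pow(Rational(1, 3567080), -1)), Mul(1283835, Pow(143779, -1))) = Add(Mul(Mul(-1243, -422), 3567080), Mul(1283835, Rational(1, 143779))) = Add(Mul(524546, 3567080), Rational(1283835, 143779)) = Add(1871097545680, Rational(1283835, 143779)) = Rational(269024534021608555, 143779)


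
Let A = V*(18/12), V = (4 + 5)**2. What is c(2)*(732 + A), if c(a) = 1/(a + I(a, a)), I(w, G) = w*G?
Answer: 569/4 ≈ 142.25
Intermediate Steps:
I(w, G) = G*w
c(a) = 1/(a + a**2) (c(a) = 1/(a + a*a) = 1/(a + a**2))
V = 81 (V = 9**2 = 81)
A = 243/2 (A = 81*(18/12) = 81*(18*(1/12)) = 81*(3/2) = 243/2 ≈ 121.50)
c(2)*(732 + A) = (1/(2*(1 + 2)))*(732 + 243/2) = ((1/2)/3)*(1707/2) = ((1/2)*(1/3))*(1707/2) = (1/6)*(1707/2) = 569/4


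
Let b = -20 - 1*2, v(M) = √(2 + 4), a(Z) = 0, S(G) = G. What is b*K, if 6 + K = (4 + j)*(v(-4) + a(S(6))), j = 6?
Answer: 132 - 220*√6 ≈ -406.89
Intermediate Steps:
v(M) = √6
K = -6 + 10*√6 (K = -6 + (4 + 6)*(√6 + 0) = -6 + 10*√6 ≈ 18.495)
b = -22 (b = -20 - 2 = -22)
b*K = -22*(-6 + 10*√6) = 132 - 220*√6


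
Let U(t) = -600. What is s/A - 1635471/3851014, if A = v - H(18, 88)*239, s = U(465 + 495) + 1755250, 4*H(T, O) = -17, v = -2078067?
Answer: -8123311039991/6399002753974 ≈ -1.2695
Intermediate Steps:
H(T, O) = -17/4 (H(T, O) = (¼)*(-17) = -17/4)
s = 1754650 (s = -600 + 1755250 = 1754650)
A = -8308205/4 (A = -2078067 - (-17)*239/4 = -2078067 - 1*(-4063/4) = -2078067 + 4063/4 = -8308205/4 ≈ -2.0771e+6)
s/A - 1635471/3851014 = 1754650/(-8308205/4) - 1635471/3851014 = 1754650*(-4/8308205) - 1635471*1/3851014 = -1403720/1661641 - 1635471/3851014 = -8123311039991/6399002753974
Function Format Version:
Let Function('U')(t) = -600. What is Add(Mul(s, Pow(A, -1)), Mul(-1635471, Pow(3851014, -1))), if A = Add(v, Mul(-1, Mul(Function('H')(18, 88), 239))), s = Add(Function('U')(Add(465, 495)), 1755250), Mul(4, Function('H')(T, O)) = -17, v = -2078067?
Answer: Rational(-8123311039991, 6399002753974) ≈ -1.2695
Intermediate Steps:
Function('H')(T, O) = Rational(-17, 4) (Function('H')(T, O) = Mul(Rational(1, 4), -17) = Rational(-17, 4))
s = 1754650 (s = Add(-600, 1755250) = 1754650)
A = Rational(-8308205, 4) (A = Add(-2078067, Mul(-1, Mul(Rational(-17, 4), 239))) = Add(-2078067, Mul(-1, Rational(-4063, 4))) = Add(-2078067, Rational(4063, 4)) = Rational(-8308205, 4) ≈ -2.0771e+6)
Add(Mul(s, Pow(A, -1)), Mul(-1635471, Pow(3851014, -1))) = Add(Mul(1754650, Pow(Rational(-8308205, 4), -1)), Mul(-1635471, Pow(3851014, -1))) = Add(Mul(1754650, Rational(-4, 8308205)), Mul(-1635471, Rational(1, 3851014))) = Add(Rational(-1403720, 1661641), Rational(-1635471, 3851014)) = Rational(-8123311039991, 6399002753974)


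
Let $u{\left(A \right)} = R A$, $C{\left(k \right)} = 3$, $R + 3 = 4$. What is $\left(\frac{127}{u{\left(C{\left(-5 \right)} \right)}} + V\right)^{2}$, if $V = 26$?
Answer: $\frac{42025}{9} \approx 4669.4$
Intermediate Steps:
$R = 1$ ($R = -3 + 4 = 1$)
$u{\left(A \right)} = A$ ($u{\left(A \right)} = 1 A = A$)
$\left(\frac{127}{u{\left(C{\left(-5 \right)} \right)}} + V\right)^{2} = \left(\frac{127}{3} + 26\right)^{2} = \left(\frac{205}{3}\right)^{2} = \frac{42025}{9}$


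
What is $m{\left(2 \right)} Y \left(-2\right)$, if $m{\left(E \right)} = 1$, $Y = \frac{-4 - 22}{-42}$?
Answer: $- \frac{26}{21} \approx -1.2381$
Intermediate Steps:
$Y = \frac{13}{21}$ ($Y = \left(-4 - 22\right) \left(- \frac{1}{42}\right) = \left(-26\right) \left(- \frac{1}{42}\right) = \frac{13}{21} \approx 0.61905$)
$m{\left(2 \right)} Y \left(-2\right) = 1 \cdot \frac{13}{21} \left(-2\right) = \frac{13}{21} \left(-2\right) = - \frac{26}{21}$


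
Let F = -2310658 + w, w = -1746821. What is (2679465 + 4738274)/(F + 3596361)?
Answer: -1059677/65874 ≈ -16.086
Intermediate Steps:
F = -4057479 (F = -2310658 - 1746821 = -4057479)
(2679465 + 4738274)/(F + 3596361) = (2679465 + 4738274)/(-4057479 + 3596361) = 7417739/(-461118) = 7417739*(-1/461118) = -1059677/65874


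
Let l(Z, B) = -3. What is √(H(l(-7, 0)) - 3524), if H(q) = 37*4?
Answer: 4*I*√211 ≈ 58.103*I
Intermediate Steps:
H(q) = 148
√(H(l(-7, 0)) - 3524) = √(148 - 3524) = √(-3376) = 4*I*√211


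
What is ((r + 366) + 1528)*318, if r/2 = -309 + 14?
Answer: 414672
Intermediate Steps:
r = -590 (r = 2*(-309 + 14) = 2*(-295) = -590)
((r + 366) + 1528)*318 = ((-590 + 366) + 1528)*318 = (-224 + 1528)*318 = 1304*318 = 414672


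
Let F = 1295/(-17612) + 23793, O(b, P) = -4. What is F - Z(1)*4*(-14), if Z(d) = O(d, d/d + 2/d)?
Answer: 1602687/68 ≈ 23569.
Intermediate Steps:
Z(d) = -4
F = 1617919/68 (F = 1295*(-1/17612) + 23793 = -5/68 + 23793 = 1617919/68 ≈ 23793.)
F - Z(1)*4*(-14) = 1617919/68 - (-4*4)*(-14) = 1617919/68 - (-16)*(-14) = 1617919/68 - 1*224 = 1617919/68 - 224 = 1602687/68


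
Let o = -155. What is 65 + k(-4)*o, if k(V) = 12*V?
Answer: 7505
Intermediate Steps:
65 + k(-4)*o = 65 + (12*(-4))*(-155) = 65 - 48*(-155) = 65 + 7440 = 7505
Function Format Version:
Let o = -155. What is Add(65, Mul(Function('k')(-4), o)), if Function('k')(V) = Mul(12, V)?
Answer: 7505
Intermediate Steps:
Add(65, Mul(Function('k')(-4), o)) = Add(65, Mul(Mul(12, -4), -155)) = Add(65, Mul(-48, -155)) = Add(65, 7440) = 7505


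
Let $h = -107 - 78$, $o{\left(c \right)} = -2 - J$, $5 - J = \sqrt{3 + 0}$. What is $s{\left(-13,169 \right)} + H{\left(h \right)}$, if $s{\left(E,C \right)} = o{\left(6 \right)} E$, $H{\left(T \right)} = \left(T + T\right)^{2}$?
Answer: $136991 - 13 \sqrt{3} \approx 1.3697 \cdot 10^{5}$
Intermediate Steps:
$J = 5 - \sqrt{3}$ ($J = 5 - \sqrt{3 + 0} = 5 - \sqrt{3} \approx 3.2679$)
$o{\left(c \right)} = -7 + \sqrt{3}$ ($o{\left(c \right)} = -2 - \left(5 - \sqrt{3}\right) = -7 + \sqrt{3}$)
$h = -185$ ($h = -107 - 78 = -185$)
$H{\left(T \right)} = 4 T^{2}$ ($H{\left(T \right)} = \left(2 T\right)^{2} = 4 T^{2}$)
$s{\left(E,C \right)} = E \left(-7 + \sqrt{3}\right)$ ($s{\left(E,C \right)} = \left(-7 + \sqrt{3}\right) E = E \left(-7 + \sqrt{3}\right)$)
$s{\left(-13,169 \right)} + H{\left(h \right)} = - 13 \left(-7 + \sqrt{3}\right) + 4 \left(-185\right)^{2} = \left(91 - 13 \sqrt{3}\right) + 4 \cdot 34225 = \left(91 - 13 \sqrt{3}\right) + 136900 = 136991 - 13 \sqrt{3}$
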